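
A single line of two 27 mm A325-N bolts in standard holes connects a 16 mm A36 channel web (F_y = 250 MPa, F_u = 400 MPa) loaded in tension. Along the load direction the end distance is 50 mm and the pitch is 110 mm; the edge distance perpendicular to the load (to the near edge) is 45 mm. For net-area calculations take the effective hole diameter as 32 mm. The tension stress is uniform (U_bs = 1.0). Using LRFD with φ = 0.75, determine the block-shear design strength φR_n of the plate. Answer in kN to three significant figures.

Shear plane L_v = 50 + 1·110 = 160 mm; A_gv = 160 × 16 = 2560 mm².
A_nv = (160 − 1.5·32) × 16 = 1792 mm².
A_nt = (45 − 0.5·32) × 16 = 464 mm².
0.6 F_u A_nv = 430.1 kN; 0.6 F_y A_gv = 384 kN → shear yielding governs the shear term.
R_n = 384 + 1.0 × 400 × 464 / 1000 = 569.6 kN.
Design strength φR_n = 0.75 × 569.6 = 427 kN.

427 kN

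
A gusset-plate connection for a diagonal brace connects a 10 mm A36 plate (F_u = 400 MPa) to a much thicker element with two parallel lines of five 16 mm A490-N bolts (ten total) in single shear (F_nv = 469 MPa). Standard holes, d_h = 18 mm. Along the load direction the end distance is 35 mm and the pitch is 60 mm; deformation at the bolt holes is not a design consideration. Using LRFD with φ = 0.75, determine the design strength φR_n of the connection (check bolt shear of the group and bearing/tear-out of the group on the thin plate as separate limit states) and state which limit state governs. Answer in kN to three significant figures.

707 kN (bolt shear governs)

Bolt shear: A_b = π·16²/4 = 201.1 mm²; R_n = 469 × 201.1 × 10 × 1 / 1000 = 943 kN → 0.75 × 943 = 707 kN.
Bearing (1.5 l_c t F_u ≤ 3.0 d t F_u): upper limit = 3.0·16·10·400 / 1000 = 192 kN.
  Edge l_c = 35 − 18/2 = 26 → r_n = 156 kN; interior l_c = 60 − 18 = 42 → r_n = 192 kN.
  R_n,bearing = 2·156 + 8·192 = 1848 kN → 0.75 × 1848 = 1390 kN.
Bolt shear governs: 707 kN.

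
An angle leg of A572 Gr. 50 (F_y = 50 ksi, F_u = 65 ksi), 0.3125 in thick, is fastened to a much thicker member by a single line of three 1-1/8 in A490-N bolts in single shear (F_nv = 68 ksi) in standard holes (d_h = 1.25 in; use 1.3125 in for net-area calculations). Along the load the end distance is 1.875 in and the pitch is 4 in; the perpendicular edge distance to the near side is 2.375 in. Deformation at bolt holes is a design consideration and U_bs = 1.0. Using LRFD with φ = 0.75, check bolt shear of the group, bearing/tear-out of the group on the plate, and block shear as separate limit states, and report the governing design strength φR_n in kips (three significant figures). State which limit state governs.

Bolt shear: A_b = π·1.125²/4 = 0.994 in²; R_n = 68 × 0.994 × 3 × 1 = 202.8 kips → 0.75 × 202.8 = 152 kips.
Bearing: edge l_c = 1.25, r_n = 30.47 kips; interior l_c = 2.75, r_n = 54.84 kips; R_n = 30.47 + 2·54.84 = 140.2 kips → 105 kips.
Block shear: A_gv = 3.086, A_nv = 2.061, A_nt = 0.5371 in²; R_n = min(0.6F_uA_nv, 0.6F_yA_gv) + U_bs·F_u·A_nt = 115.3 kips → 86.5 kips.
Block shear governs: 86.5 kips.

86.5 kips (block shear governs)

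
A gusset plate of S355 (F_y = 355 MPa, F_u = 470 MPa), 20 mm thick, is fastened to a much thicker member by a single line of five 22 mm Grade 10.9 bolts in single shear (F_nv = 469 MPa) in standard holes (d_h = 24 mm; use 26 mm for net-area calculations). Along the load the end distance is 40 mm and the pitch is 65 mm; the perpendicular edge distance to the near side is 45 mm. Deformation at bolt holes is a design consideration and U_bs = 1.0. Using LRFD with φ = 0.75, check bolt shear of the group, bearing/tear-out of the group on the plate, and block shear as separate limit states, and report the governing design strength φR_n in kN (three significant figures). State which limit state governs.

669 kN (bolt shear governs)

Bolt shear: A_b = π·22²/4 = 380.1 mm²; R_n = 469 × 380.1 × 5 × 1 / 1000 = 891.4 kN → 0.75 × 891.4 = 669 kN.
Bearing: edge l_c = 28, r_n = 315.8 kN; interior l_c = 41, r_n = 462.5 kN; R_n = 315.8 + 4·462.5 = 2166 kN → 1620 kN.
Block shear: A_gv = 6000, A_nv = 3660, A_nt = 640 mm²; R_n = min(0.6F_uA_nv, 0.6F_yA_gv) + U_bs·F_u·A_nt = 1333 kN → 1000 kN.
Bolt shear governs: 669 kN.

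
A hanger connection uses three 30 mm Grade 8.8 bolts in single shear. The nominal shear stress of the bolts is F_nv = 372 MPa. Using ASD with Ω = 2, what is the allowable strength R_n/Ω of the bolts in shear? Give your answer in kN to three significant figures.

394 kN

A_b = π × 30² / 4 = 706.9 mm².
R_n = F_nv · A_b · n · n_s = 372 × 706.9 × 3 × 1 / 1000 = 788.9 kN.
Allowable strength R_n/Ω = 788.9 / 2 = 394 kN.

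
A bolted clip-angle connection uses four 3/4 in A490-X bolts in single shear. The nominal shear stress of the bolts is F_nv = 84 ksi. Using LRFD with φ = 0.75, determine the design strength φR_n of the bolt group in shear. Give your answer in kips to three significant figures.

A_b = π × 0.75² / 4 = 0.4418 in².
R_n = F_nv · A_b · n · n_s = 84 × 0.4418 × 4 × 1 = 148.4 kips.
Design strength φR_n = 0.75 × 148.4 = 111 kips.

111 kips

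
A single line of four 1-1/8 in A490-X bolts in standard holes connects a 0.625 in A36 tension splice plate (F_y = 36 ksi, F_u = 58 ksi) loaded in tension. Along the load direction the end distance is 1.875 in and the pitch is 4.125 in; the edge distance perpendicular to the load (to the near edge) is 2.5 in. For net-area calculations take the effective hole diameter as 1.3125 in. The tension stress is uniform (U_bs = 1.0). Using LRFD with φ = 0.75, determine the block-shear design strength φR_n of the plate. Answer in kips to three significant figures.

194 kips

Shear plane L_v = 1.875 + 3·4.125 = 14.25 in; A_gv = 14.25 × 0.625 = 8.906 in².
A_nv = (14.25 − 3.5·1.3125) × 0.625 = 6.035 in².
A_nt = (2.5 − 0.5·1.3125) × 0.625 = 1.152 in².
0.6 F_u A_nv = 210 kips; 0.6 F_y A_gv = 192.4 kips → shear yielding governs the shear term.
R_n = 192.4 + 1.0 × 58 × 1.152 = 259.2 kips.
Design strength φR_n = 0.75 × 259.2 = 194 kips.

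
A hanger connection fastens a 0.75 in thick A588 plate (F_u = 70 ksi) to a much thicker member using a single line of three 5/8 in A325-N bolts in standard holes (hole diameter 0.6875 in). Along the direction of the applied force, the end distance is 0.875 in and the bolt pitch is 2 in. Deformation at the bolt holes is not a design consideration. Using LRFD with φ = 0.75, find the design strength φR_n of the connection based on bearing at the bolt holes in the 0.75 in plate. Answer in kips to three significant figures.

179 kips

Per bolt r_n = 1.5 l_c t F_u ≤ 3.0 d t F_u; upper limit = 3.0 × 0.625 × 0.75 × 70 = 98.44 kips.
Edge bolt: l_c = 0.875 − 0.6875/2 = 0.5312 in → 1.5 × 0.5312 × 0.75 × 70 = 41.84 → r_n = 41.84 kips.
Interior bolts: l_c = 2 − 0.6875 = 1.312 in → 1.5 × 1.312 × 0.75 × 70 = 103.4 → r_n = 98.44 kips.
R_n = 1 × 41.84 + 2 × 98.44 = 238.7 kips.
Design strength φR_n = 0.75 × 238.7 = 179 kips.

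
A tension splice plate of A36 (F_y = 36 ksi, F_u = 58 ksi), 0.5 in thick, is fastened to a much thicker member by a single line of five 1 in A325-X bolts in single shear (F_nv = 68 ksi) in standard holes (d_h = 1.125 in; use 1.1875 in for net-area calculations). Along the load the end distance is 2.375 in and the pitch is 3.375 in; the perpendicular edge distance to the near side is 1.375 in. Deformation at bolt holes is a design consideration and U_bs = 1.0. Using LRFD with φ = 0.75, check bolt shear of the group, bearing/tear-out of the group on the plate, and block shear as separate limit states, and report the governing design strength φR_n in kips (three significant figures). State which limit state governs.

Bolt shear: A_b = π·1²/4 = 0.7854 in²; R_n = 68 × 0.7854 × 5 × 1 = 267 kips → 0.75 × 267 = 200 kips.
Bearing: edge l_c = 1.812, r_n = 63.07 kips; interior l_c = 2.25, r_n = 69.6 kips; R_n = 63.07 + 4·69.6 = 341.5 kips → 256 kips.
Block shear: A_gv = 7.938, A_nv = 5.266, A_nt = 0.3906 in²; R_n = min(0.6F_uA_nv, 0.6F_yA_gv) + U_bs·F_u·A_nt = 194.1 kips → 146 kips.
Block shear governs: 146 kips.

146 kips (block shear governs)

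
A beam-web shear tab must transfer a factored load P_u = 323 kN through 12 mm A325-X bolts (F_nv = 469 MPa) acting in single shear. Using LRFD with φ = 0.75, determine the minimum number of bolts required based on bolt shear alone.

9 bolts

A_b = π·12²/4 = 113.1 mm².
Per-bolt design strength φR_n = 0.75 × 469 × 113.1 × 1 / 1000 = 39.78 kN.
n ≥ 323 / 39.78 = 8.119 → use 9 bolts.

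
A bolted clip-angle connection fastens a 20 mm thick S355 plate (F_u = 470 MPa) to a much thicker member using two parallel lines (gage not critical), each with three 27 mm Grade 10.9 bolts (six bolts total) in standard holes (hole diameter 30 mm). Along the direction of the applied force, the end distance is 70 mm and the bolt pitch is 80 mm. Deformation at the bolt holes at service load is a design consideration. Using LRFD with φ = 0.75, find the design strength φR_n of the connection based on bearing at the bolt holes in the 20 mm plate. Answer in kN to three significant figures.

Per bolt r_n = 1.2 l_c t F_u ≤ 2.4 d t F_u; upper limit = 2.4 × 27 × 20 × 470 / 1000 = 609.1 kN.
Edge bolt: l_c = 70 − 30/2 = 55 mm → 1.2 × 55 × 20 × 470 / 1000 = 620.4 → r_n = 609.1 kN.
Interior bolts: l_c = 80 − 30 = 50 mm → 1.2 × 50 × 20 × 470 / 1000 = 564 → r_n = 564 kN.
R_n = 2 × 609.1 + 4 × 564 = 3474 kN.
Design strength φR_n = 0.75 × 3474 = 2610 kN.

2610 kN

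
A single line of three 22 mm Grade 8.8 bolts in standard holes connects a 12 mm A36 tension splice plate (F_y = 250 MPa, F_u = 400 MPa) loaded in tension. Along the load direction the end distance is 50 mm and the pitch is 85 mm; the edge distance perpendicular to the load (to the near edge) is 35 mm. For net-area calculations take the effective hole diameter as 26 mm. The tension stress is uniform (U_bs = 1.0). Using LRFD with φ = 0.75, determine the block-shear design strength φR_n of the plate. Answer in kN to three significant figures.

376 kN

Shear plane L_v = 50 + 2·85 = 220 mm; A_gv = 220 × 12 = 2640 mm².
A_nv = (220 − 2.5·26) × 12 = 1860 mm².
A_nt = (35 − 0.5·26) × 12 = 264 mm².
0.6 F_u A_nv = 446.4 kN; 0.6 F_y A_gv = 396 kN → shear yielding governs the shear term.
R_n = 396 + 1.0 × 400 × 264 / 1000 = 501.6 kN.
Design strength φR_n = 0.75 × 501.6 = 376 kN.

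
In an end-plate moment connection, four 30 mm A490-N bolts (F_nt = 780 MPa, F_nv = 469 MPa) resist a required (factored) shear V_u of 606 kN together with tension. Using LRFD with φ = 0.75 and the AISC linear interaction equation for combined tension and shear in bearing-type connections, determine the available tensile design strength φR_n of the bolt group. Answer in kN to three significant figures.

1140 kN

A_b = π·30²/4 = 706.9 mm²; f_rv = 606 × 1000 / (4 × 706.9) = 214.3 MPa.
F'_nt = 1.3 F_nt − (F_nt / φF_nv) f_rv = 1.3·780 − (780/(0.75·469))·214.3 = 538.7 MPa, capped at F_nt → F'_nt = 538.7 MPa.
R_n = F'_nt · A_b · n = 538.7 × 706.9 × 4 / 1000 = 1523 kN.
Design strength φR_n = 0.75 × 1523 = 1140 kN.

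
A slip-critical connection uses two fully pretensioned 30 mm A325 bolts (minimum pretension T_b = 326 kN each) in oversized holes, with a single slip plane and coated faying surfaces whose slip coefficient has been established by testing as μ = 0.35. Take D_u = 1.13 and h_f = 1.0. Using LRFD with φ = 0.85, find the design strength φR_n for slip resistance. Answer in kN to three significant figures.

R_n = μ · D_u · h_f · T_b · n_s · n_b = 0.35 × 1.13 × 1.0 × 326 × 1 × 2 = 257.9 kN.
Design strength φR_n = 0.85 × 257.9 = 219 kN.

219 kN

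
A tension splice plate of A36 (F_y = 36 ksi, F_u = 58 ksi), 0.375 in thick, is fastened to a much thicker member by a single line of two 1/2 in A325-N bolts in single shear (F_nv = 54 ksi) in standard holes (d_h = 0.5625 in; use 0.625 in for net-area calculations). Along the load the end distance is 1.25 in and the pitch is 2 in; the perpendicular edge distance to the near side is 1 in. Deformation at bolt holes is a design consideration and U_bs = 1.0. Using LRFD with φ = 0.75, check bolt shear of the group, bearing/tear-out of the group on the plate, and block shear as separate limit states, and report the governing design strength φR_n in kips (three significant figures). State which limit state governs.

Bolt shear: A_b = π·0.5²/4 = 0.1963 in²; R_n = 54 × 0.1963 × 2 × 1 = 21.21 kips → 0.75 × 21.21 = 15.9 kips.
Bearing: edge l_c = 0.9688, r_n = 25.28 kips; interior l_c = 1.438, r_n = 26.1 kips; R_n = 25.28 + 1·26.1 = 51.38 kips → 38.5 kips.
Block shear: A_gv = 1.219, A_nv = 0.8672, A_nt = 0.2578 in²; R_n = min(0.6F_uA_nv, 0.6F_yA_gv) + U_bs·F_u·A_nt = 41.28 kips → 31 kips.
Bolt shear governs: 15.9 kips.

15.9 kips (bolt shear governs)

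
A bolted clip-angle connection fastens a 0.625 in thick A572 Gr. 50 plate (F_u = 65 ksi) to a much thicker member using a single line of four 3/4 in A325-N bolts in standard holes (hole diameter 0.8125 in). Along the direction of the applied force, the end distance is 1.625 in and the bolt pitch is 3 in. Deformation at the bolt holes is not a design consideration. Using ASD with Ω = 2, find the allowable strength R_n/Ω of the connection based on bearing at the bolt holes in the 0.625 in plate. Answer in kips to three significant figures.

174 kips

Per bolt r_n = 1.5 l_c t F_u ≤ 3.0 d t F_u; upper limit = 3.0 × 0.75 × 0.625 × 65 = 91.41 kips.
Edge bolt: l_c = 1.625 − 0.8125/2 = 1.219 in → 1.5 × 1.219 × 0.625 × 65 = 74.27 → r_n = 74.27 kips.
Interior bolts: l_c = 3 − 0.8125 = 2.188 in → 1.5 × 2.188 × 0.625 × 65 = 133.3 → r_n = 91.41 kips.
R_n = 1 × 74.27 + 3 × 91.41 = 348.5 kips.
Allowable strength R_n/Ω = 348.5 / 2 = 174 kips.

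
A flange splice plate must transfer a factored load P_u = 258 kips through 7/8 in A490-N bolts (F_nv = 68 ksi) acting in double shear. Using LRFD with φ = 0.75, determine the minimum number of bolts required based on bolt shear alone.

5 bolts

A_b = π·0.875²/4 = 0.6013 in².
Per-bolt design strength φR_n = 0.75 × 68 × 0.6013 × 2 = 61.33 kips.
n ≥ 258 / 61.33 = 4.206 → use 5 bolts.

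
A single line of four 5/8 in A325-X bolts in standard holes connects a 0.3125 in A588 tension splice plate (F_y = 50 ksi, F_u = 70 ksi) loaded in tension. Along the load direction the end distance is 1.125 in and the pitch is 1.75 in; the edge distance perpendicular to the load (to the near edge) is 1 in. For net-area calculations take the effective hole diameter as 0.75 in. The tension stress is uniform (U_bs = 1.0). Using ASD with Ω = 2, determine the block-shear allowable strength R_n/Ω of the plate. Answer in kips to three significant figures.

31.4 kips

Shear plane L_v = 1.125 + 3·1.75 = 6.375 in; A_gv = 6.375 × 0.3125 = 1.992 in².
A_nv = (6.375 − 3.5·0.75) × 0.3125 = 1.172 in².
A_nt = (1 − 0.5·0.75) × 0.3125 = 0.1953 in².
0.6 F_u A_nv = 49.22 kips; 0.6 F_y A_gv = 59.77 kips → shear rupture governs the shear term.
R_n = 49.22 + 1.0 × 70 × 0.1953 = 62.89 kips.
Allowable strength R_n/Ω = 62.89 / 2 = 31.4 kips.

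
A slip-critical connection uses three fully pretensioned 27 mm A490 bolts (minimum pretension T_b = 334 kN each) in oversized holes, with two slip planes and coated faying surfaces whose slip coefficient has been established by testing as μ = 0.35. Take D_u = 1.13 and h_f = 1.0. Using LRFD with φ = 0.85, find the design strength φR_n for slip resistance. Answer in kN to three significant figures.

674 kN

R_n = μ · D_u · h_f · T_b · n_s · n_b = 0.35 × 1.13 × 1.0 × 334 × 2 × 3 = 792.6 kN.
Design strength φR_n = 0.85 × 792.6 = 674 kN.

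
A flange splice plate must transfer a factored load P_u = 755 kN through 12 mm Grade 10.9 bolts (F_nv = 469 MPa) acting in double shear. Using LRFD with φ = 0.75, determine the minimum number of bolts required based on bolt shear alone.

10 bolts

A_b = π·12²/4 = 113.1 mm².
Per-bolt design strength φR_n = 0.75 × 469 × 113.1 × 2 / 1000 = 79.56 kN.
n ≥ 755 / 79.56 = 9.489 → use 10 bolts.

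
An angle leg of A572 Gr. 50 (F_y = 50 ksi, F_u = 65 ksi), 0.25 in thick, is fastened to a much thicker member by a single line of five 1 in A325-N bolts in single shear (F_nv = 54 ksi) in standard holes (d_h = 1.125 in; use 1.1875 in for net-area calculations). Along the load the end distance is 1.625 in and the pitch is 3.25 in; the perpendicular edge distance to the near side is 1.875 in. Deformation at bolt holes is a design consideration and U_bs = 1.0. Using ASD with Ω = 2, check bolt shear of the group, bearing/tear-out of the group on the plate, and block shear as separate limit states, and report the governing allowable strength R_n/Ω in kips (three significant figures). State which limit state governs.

Bolt shear: A_b = π·1²/4 = 0.7854 in²; R_n = 54 × 0.7854 × 5 × 1 = 212.1 kips → 212.1 / 2 = 106 kips.
Bearing: edge l_c = 1.062, r_n = 20.72 kips; interior l_c = 2.125, r_n = 39 kips; R_n = 20.72 + 4·39 = 176.7 kips → 88.4 kips.
Block shear: A_gv = 3.656, A_nv = 2.32, A_nt = 0.3203 in²; R_n = min(0.6F_uA_nv, 0.6F_yA_gv) + U_bs·F_u·A_nt = 111.3 kips → 55.7 kips.
Block shear governs: 55.7 kips.

55.7 kips (block shear governs)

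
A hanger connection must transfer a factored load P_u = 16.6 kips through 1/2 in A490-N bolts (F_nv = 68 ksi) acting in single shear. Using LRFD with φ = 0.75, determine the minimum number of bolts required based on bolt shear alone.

A_b = π·0.5²/4 = 0.1963 in².
Per-bolt design strength φR_n = 0.75 × 68 × 0.1963 × 1 = 10.01 kips.
n ≥ 16.6 / 10.01 = 1.658 → use 2 bolts.

2 bolts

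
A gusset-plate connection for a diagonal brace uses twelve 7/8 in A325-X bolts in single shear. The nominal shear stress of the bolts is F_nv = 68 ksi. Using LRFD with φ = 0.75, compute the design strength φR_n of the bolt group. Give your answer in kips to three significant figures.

A_b = π × 0.875² / 4 = 0.6013 in².
R_n = F_nv · A_b · n · n_s = 68 × 0.6013 × 12 × 1 = 490.7 kips.
Design strength φR_n = 0.75 × 490.7 = 368 kips.

368 kips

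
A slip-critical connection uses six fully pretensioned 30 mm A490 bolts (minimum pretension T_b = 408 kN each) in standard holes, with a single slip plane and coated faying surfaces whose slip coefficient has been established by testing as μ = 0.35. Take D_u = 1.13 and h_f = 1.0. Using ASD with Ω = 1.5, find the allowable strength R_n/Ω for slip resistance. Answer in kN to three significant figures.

645 kN

R_n = μ · D_u · h_f · T_b · n_s · n_b = 0.35 × 1.13 × 1.0 × 408 × 1 × 6 = 968.2 kN.
Allowable strength R_n/Ω = 968.2 / 1.5 = 645 kN.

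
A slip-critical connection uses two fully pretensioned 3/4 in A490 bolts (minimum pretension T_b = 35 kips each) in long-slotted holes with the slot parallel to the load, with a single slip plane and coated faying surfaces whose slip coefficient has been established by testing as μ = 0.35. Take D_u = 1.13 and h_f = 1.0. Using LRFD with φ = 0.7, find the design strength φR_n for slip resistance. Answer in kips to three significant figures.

19.4 kips

R_n = μ · D_u · h_f · T_b · n_s · n_b = 0.35 × 1.13 × 1.0 × 35 × 1 × 2 = 27.68 kips.
Design strength φR_n = 0.7 × 27.68 = 19.4 kips.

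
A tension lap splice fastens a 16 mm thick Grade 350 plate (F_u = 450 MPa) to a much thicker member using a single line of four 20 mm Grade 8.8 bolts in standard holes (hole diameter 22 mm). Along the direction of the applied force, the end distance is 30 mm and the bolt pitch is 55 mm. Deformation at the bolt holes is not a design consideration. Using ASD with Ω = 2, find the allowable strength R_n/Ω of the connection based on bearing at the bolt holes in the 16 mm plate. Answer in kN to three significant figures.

637 kN

Per bolt r_n = 1.5 l_c t F_u ≤ 3.0 d t F_u; upper limit = 3.0 × 20 × 16 × 450 / 1000 = 432 kN.
Edge bolt: l_c = 30 − 22/2 = 19 mm → 1.5 × 19 × 16 × 450 / 1000 = 205.2 → r_n = 205.2 kN.
Interior bolts: l_c = 55 − 22 = 33 mm → 1.5 × 33 × 16 × 450 / 1000 = 356.4 → r_n = 356.4 kN.
R_n = 1 × 205.2 + 3 × 356.4 = 1274 kN.
Allowable strength R_n/Ω = 1274 / 2 = 637 kN.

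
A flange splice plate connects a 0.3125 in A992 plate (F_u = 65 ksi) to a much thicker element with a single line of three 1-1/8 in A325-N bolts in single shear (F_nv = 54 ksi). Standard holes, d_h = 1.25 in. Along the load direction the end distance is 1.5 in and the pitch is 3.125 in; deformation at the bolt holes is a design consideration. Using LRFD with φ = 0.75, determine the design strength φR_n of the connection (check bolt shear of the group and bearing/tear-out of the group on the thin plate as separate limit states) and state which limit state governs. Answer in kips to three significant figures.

84.6 kips (bearing governs)

Bolt shear: A_b = π·1.125²/4 = 0.994 in²; R_n = 54 × 0.994 × 3 × 1 = 161 kips → 0.75 × 161 = 121 kips.
Bearing (1.2 l_c t F_u ≤ 2.4 d t F_u): upper limit = 2.4·1.125·0.3125·65 = 54.84 kips.
  Edge l_c = 1.5 − 1.25/2 = 0.875 → r_n = 21.33 kips; interior l_c = 3.125 − 1.25 = 1.875 → r_n = 45.7 kips.
  R_n,bearing = 1·21.33 + 2·45.7 = 112.7 kips → 0.75 × 112.7 = 84.6 kips.
Bearing governs: 84.6 kips.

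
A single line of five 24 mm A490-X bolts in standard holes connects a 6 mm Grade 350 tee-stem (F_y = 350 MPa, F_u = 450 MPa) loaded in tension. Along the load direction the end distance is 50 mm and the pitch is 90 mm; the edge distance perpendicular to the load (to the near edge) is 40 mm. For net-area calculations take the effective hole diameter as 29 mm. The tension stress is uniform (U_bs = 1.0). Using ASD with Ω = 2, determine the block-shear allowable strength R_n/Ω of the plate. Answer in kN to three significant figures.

261 kN

Shear plane L_v = 50 + 4·90 = 410 mm; A_gv = 410 × 6 = 2460 mm².
A_nv = (410 − 4.5·29) × 6 = 1677 mm².
A_nt = (40 − 0.5·29) × 6 = 153 mm².
0.6 F_u A_nv = 452.8 kN; 0.6 F_y A_gv = 516.6 kN → shear rupture governs the shear term.
R_n = 452.8 + 1.0 × 450 × 153 / 1000 = 521.6 kN.
Allowable strength R_n/Ω = 521.6 / 2 = 261 kN.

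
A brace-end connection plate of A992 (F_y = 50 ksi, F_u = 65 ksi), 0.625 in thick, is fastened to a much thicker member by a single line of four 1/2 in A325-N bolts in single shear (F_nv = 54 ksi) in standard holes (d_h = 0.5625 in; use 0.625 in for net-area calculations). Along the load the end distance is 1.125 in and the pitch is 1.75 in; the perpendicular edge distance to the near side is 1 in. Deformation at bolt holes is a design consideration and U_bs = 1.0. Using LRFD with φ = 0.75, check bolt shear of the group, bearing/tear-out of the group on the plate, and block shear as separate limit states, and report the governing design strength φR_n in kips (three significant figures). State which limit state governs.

Bolt shear: A_b = π·0.5²/4 = 0.1963 in²; R_n = 54 × 0.1963 × 4 × 1 = 42.41 kips → 0.75 × 42.41 = 31.8 kips.
Bearing: edge l_c = 0.8438, r_n = 41.13 kips; interior l_c = 1.188, r_n = 48.75 kips; R_n = 41.13 + 3·48.75 = 187.4 kips → 141 kips.
Block shear: A_gv = 3.984, A_nv = 2.617, A_nt = 0.4297 in²; R_n = min(0.6F_uA_nv, 0.6F_yA_gv) + U_bs·F_u·A_nt = 130 kips → 97.5 kips.
Bolt shear governs: 31.8 kips.

31.8 kips (bolt shear governs)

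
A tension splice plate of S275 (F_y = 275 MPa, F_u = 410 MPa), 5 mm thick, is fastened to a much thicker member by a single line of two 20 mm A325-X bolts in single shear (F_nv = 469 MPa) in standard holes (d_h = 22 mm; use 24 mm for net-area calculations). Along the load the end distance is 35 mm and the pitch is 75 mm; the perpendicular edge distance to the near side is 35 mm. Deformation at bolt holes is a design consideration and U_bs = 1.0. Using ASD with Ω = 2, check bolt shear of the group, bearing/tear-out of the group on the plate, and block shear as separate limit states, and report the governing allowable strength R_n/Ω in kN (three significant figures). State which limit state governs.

Bolt shear: A_b = π·20²/4 = 314.2 mm²; R_n = 469 × 314.2 × 2 × 1 / 1000 = 294.7 kN → 294.7 / 2 = 147 kN.
Bearing: edge l_c = 24, r_n = 59.04 kN; interior l_c = 53, r_n = 98.4 kN; R_n = 59.04 + 1·98.4 = 157.4 kN → 78.7 kN.
Block shear: A_gv = 550, A_nv = 370, A_nt = 115 mm²; R_n = min(0.6F_uA_nv, 0.6F_yA_gv) + U_bs·F_u·A_nt = 137.9 kN → 69 kN.
Block shear governs: 69 kN.

69 kN (block shear governs)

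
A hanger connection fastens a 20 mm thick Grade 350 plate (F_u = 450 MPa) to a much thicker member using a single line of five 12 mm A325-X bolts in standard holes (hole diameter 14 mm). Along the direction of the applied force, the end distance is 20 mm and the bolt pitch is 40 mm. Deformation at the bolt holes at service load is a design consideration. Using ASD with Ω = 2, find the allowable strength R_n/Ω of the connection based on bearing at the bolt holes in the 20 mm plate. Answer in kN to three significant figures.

Per bolt r_n = 1.2 l_c t F_u ≤ 2.4 d t F_u; upper limit = 2.4 × 12 × 20 × 450 / 1000 = 259.2 kN.
Edge bolt: l_c = 20 − 14/2 = 13 mm → 1.2 × 13 × 20 × 450 / 1000 = 140.4 → r_n = 140.4 kN.
Interior bolts: l_c = 40 − 14 = 26 mm → 1.2 × 26 × 20 × 450 / 1000 = 280.8 → r_n = 259.2 kN.
R_n = 1 × 140.4 + 4 × 259.2 = 1177 kN.
Allowable strength R_n/Ω = 1177 / 2 = 589 kN.

589 kN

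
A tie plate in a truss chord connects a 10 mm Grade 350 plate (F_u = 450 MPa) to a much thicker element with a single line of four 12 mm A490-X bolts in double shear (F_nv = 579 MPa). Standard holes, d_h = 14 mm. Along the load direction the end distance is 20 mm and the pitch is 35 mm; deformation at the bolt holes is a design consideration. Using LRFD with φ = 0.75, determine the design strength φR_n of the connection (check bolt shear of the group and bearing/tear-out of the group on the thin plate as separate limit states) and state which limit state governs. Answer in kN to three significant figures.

308 kN (bearing governs)

Bolt shear: A_b = π·12²/4 = 113.1 mm²; R_n = 579 × 113.1 × 4 × 2 / 1000 = 523.9 kN → 0.75 × 523.9 = 393 kN.
Bearing (1.2 l_c t F_u ≤ 2.4 d t F_u): upper limit = 2.4·12·10·450 / 1000 = 129.6 kN.
  Edge l_c = 20 − 14/2 = 13 → r_n = 70.2 kN; interior l_c = 35 − 14 = 21 → r_n = 113.4 kN.
  R_n,bearing = 1·70.2 + 3·113.4 = 410.4 kN → 0.75 × 410.4 = 308 kN.
Bearing governs: 308 kN.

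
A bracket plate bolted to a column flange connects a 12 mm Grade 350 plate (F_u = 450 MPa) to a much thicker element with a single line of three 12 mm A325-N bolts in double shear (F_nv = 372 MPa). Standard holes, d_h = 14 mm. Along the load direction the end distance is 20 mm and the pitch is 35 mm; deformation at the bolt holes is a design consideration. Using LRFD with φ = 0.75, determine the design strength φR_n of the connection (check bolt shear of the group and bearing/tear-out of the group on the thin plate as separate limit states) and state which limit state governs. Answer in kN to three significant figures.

Bolt shear: A_b = π·12²/4 = 113.1 mm²; R_n = 372 × 113.1 × 3 × 2 / 1000 = 252.4 kN → 0.75 × 252.4 = 189 kN.
Bearing (1.2 l_c t F_u ≤ 2.4 d t F_u): upper limit = 2.4·12·12·450 / 1000 = 155.5 kN.
  Edge l_c = 20 − 14/2 = 13 → r_n = 84.24 kN; interior l_c = 35 − 14 = 21 → r_n = 136.1 kN.
  R_n,bearing = 1·84.24 + 2·136.1 = 356.4 kN → 0.75 × 356.4 = 267 kN.
Bolt shear governs: 189 kN.

189 kN (bolt shear governs)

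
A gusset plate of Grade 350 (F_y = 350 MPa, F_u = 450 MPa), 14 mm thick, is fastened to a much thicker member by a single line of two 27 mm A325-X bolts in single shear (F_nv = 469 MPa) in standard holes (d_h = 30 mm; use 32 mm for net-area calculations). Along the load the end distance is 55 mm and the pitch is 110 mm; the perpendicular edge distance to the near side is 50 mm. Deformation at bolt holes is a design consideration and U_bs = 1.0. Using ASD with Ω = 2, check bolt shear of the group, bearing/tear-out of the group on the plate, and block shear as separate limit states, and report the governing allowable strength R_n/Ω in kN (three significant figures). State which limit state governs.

Bolt shear: A_b = π·27²/4 = 572.6 mm²; R_n = 469 × 572.6 × 2 × 1 / 1000 = 537.1 kN → 537.1 / 2 = 269 kN.
Bearing: edge l_c = 40, r_n = 302.4 kN; interior l_c = 80, r_n = 408.2 kN; R_n = 302.4 + 1·408.2 = 710.6 kN → 355 kN.
Block shear: A_gv = 2310, A_nv = 1638, A_nt = 476 mm²; R_n = min(0.6F_uA_nv, 0.6F_yA_gv) + U_bs·F_u·A_nt = 656.5 kN → 328 kN.
Bolt shear governs: 269 kN.

269 kN (bolt shear governs)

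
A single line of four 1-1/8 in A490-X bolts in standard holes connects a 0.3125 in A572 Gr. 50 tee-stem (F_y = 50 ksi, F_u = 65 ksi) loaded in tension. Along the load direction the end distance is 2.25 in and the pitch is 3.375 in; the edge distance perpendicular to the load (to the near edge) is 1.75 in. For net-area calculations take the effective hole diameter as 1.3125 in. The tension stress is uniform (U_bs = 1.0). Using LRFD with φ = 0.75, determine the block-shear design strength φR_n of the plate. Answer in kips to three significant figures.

87.8 kips

Shear plane L_v = 2.25 + 3·3.375 = 12.38 in; A_gv = 12.38 × 0.3125 = 3.867 in².
A_nv = (12.38 − 3.5·1.3125) × 0.3125 = 2.432 in².
A_nt = (1.75 − 0.5·1.3125) × 0.3125 = 0.3418 in².
0.6 F_u A_nv = 94.83 kips; 0.6 F_y A_gv = 116 kips → shear rupture governs the shear term.
R_n = 94.83 + 1.0 × 65 × 0.3418 = 117.1 kips.
Design strength φR_n = 0.75 × 117.1 = 87.8 kips.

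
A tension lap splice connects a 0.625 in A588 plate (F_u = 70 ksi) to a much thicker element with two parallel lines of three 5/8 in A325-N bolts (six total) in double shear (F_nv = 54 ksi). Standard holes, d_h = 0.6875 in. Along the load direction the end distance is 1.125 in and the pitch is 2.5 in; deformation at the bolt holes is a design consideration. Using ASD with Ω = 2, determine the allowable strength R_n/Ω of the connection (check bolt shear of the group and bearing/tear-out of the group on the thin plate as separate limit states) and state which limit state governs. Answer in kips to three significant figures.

99.4 kips (bolt shear governs)

Bolt shear: A_b = π·0.625²/4 = 0.3068 in²; R_n = 54 × 0.3068 × 6 × 2 = 198.8 kips → 198.8 / 2 = 99.4 kips.
Bearing (1.2 l_c t F_u ≤ 2.4 d t F_u): upper limit = 2.4·0.625·0.625·70 = 65.62 kips.
  Edge l_c = 1.125 − 0.6875/2 = 0.7812 → r_n = 41.02 kips; interior l_c = 2.5 − 0.6875 = 1.812 → r_n = 65.62 kips.
  R_n,bearing = 2·41.02 + 4·65.62 = 344.5 kips → 344.5 / 2 = 172 kips.
Bolt shear governs: 99.4 kips.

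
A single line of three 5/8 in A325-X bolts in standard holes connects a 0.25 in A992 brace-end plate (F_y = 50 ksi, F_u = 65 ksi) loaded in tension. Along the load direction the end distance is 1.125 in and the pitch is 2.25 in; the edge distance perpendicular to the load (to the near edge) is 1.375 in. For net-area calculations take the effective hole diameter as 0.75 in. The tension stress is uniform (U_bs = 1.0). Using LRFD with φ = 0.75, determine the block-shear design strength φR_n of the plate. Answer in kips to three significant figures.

Shear plane L_v = 1.125 + 2·2.25 = 5.625 in; A_gv = 5.625 × 0.25 = 1.406 in².
A_nv = (5.625 − 2.5·0.75) × 0.25 = 0.9375 in².
A_nt = (1.375 − 0.5·0.75) × 0.25 = 0.25 in².
0.6 F_u A_nv = 36.56 kips; 0.6 F_y A_gv = 42.19 kips → shear rupture governs the shear term.
R_n = 36.56 + 1.0 × 65 × 0.25 = 52.81 kips.
Design strength φR_n = 0.75 × 52.81 = 39.6 kips.

39.6 kips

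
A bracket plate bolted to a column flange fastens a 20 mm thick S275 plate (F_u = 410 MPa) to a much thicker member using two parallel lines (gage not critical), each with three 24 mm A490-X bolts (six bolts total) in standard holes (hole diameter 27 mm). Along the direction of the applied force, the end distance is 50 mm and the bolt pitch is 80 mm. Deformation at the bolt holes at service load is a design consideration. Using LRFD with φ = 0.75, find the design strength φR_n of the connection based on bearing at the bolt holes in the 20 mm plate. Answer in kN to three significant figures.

1960 kN

Per bolt r_n = 1.2 l_c t F_u ≤ 2.4 d t F_u; upper limit = 2.4 × 24 × 20 × 410 / 1000 = 472.3 kN.
Edge bolt: l_c = 50 − 27/2 = 36.5 mm → 1.2 × 36.5 × 20 × 410 / 1000 = 359.2 → r_n = 359.2 kN.
Interior bolts: l_c = 80 − 27 = 53 mm → 1.2 × 53 × 20 × 410 / 1000 = 521.5 → r_n = 472.3 kN.
R_n = 2 × 359.2 + 4 × 472.3 = 2608 kN.
Design strength φR_n = 0.75 × 2608 = 1960 kN.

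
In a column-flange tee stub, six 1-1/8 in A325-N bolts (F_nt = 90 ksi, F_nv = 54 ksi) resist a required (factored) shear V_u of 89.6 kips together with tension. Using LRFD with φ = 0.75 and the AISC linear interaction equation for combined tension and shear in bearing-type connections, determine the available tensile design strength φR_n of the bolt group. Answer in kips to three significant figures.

374 kips

A_b = π·1.125²/4 = 0.994 in²; f_rv = 89.6 / (6 × 0.994) = 15.02 ksi.
F'_nt = 1.3 F_nt − (F_nt / φF_nv) f_rv = 1.3·90 − (90/(0.75·54))·15.02 = 83.62 ksi, capped at F_nt → F'_nt = 83.62 ksi.
R_n = F'_nt · A_b · n = 83.62 × 0.994 × 6 = 498.7 kips.
Design strength φR_n = 0.75 × 498.7 = 374 kips.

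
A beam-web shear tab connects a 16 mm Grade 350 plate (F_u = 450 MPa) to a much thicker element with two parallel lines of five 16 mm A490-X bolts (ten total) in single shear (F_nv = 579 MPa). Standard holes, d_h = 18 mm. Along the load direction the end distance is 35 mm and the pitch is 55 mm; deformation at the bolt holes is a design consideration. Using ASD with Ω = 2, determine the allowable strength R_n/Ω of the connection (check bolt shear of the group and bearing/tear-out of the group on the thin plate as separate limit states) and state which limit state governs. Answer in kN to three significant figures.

582 kN (bolt shear governs)

Bolt shear: A_b = π·16²/4 = 201.1 mm²; R_n = 579 × 201.1 × 10 × 1 / 1000 = 1164 kN → 1164 / 2 = 582 kN.
Bearing (1.2 l_c t F_u ≤ 2.4 d t F_u): upper limit = 2.4·16·16·450 / 1000 = 276.5 kN.
  Edge l_c = 35 − 18/2 = 26 → r_n = 224.6 kN; interior l_c = 55 − 18 = 37 → r_n = 276.5 kN.
  R_n,bearing = 2·224.6 + 8·276.5 = 2661 kN → 2661 / 2 = 1330 kN.
Bolt shear governs: 582 kN.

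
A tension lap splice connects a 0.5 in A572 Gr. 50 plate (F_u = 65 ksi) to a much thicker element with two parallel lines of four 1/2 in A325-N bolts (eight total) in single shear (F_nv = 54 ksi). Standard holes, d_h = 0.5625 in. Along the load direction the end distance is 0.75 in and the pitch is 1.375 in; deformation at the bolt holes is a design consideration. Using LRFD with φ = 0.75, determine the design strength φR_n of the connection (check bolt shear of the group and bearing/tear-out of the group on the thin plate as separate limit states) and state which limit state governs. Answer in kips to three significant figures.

Bolt shear: A_b = π·0.5²/4 = 0.1963 in²; R_n = 54 × 0.1963 × 8 × 1 = 84.82 kips → 0.75 × 84.82 = 63.6 kips.
Bearing (1.2 l_c t F_u ≤ 2.4 d t F_u): upper limit = 2.4·0.5·0.5·65 = 39 kips.
  Edge l_c = 0.75 − 0.5625/2 = 0.4688 → r_n = 18.28 kips; interior l_c = 1.375 − 0.5625 = 0.8125 → r_n = 31.69 kips.
  R_n,bearing = 2·18.28 + 6·31.69 = 226.7 kips → 0.75 × 226.7 = 170 kips.
Bolt shear governs: 63.6 kips.

63.6 kips (bolt shear governs)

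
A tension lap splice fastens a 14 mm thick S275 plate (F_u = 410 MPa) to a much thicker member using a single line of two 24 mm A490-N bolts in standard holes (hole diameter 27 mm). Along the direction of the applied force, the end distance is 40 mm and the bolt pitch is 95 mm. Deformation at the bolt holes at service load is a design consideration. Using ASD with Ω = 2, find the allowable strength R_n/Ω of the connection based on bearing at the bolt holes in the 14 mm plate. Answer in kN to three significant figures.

257 kN

Per bolt r_n = 1.2 l_c t F_u ≤ 2.4 d t F_u; upper limit = 2.4 × 24 × 14 × 410 / 1000 = 330.6 kN.
Edge bolt: l_c = 40 − 27/2 = 26.5 mm → 1.2 × 26.5 × 14 × 410 / 1000 = 182.5 → r_n = 182.5 kN.
Interior bolts: l_c = 95 − 27 = 68 mm → 1.2 × 68 × 14 × 410 / 1000 = 468.4 → r_n = 330.6 kN.
R_n = 1 × 182.5 + 1 × 330.6 = 513.2 kN.
Allowable strength R_n/Ω = 513.2 / 2 = 257 kN.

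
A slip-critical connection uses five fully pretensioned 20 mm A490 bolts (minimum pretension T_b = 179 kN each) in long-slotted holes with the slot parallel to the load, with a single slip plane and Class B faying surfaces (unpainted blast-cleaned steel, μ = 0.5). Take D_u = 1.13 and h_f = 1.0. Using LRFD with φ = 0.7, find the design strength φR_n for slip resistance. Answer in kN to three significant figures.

R_n = μ · D_u · h_f · T_b · n_s · n_b = 0.5 × 1.13 × 1.0 × 179 × 1 × 5 = 505.7 kN.
Design strength φR_n = 0.7 × 505.7 = 354 kN.

354 kN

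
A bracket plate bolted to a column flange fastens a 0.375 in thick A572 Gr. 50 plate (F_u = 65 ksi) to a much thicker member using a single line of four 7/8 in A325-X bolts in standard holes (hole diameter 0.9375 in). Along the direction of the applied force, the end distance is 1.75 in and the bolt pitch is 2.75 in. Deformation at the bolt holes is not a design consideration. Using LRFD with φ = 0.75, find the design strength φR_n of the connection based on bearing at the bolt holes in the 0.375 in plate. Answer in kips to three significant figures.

179 kips

Per bolt r_n = 1.5 l_c t F_u ≤ 3.0 d t F_u; upper limit = 3.0 × 0.875 × 0.375 × 65 = 63.98 kips.
Edge bolt: l_c = 1.75 − 0.9375/2 = 1.281 in → 1.5 × 1.281 × 0.375 × 65 = 46.85 → r_n = 46.85 kips.
Interior bolts: l_c = 2.75 − 0.9375 = 1.812 in → 1.5 × 1.812 × 0.375 × 65 = 66.27 → r_n = 63.98 kips.
R_n = 1 × 46.85 + 3 × 63.98 = 238.8 kips.
Design strength φR_n = 0.75 × 238.8 = 179 kips.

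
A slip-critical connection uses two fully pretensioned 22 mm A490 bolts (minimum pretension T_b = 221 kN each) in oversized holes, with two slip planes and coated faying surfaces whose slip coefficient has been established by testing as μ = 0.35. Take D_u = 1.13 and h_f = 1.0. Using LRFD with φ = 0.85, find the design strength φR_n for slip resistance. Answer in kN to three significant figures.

R_n = μ · D_u · h_f · T_b · n_s · n_b = 0.35 × 1.13 × 1.0 × 221 × 2 × 2 = 349.6 kN.
Design strength φR_n = 0.85 × 349.6 = 297 kN.

297 kN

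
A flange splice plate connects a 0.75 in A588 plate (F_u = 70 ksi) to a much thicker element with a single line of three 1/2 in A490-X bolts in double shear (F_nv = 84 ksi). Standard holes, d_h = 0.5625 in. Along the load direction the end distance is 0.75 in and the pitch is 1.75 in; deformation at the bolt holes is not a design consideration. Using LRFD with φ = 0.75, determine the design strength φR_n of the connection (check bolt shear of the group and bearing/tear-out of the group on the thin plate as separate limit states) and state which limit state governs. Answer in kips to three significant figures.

Bolt shear: A_b = π·0.5²/4 = 0.1963 in²; R_n = 84 × 0.1963 × 3 × 2 = 98.96 kips → 0.75 × 98.96 = 74.2 kips.
Bearing (1.5 l_c t F_u ≤ 3.0 d t F_u): upper limit = 3.0·0.5·0.75·70 = 78.75 kips.
  Edge l_c = 0.75 − 0.5625/2 = 0.4688 → r_n = 36.91 kips; interior l_c = 1.75 − 0.5625 = 1.188 → r_n = 78.75 kips.
  R_n,bearing = 1·36.91 + 2·78.75 = 194.4 kips → 0.75 × 194.4 = 146 kips.
Bolt shear governs: 74.2 kips.

74.2 kips (bolt shear governs)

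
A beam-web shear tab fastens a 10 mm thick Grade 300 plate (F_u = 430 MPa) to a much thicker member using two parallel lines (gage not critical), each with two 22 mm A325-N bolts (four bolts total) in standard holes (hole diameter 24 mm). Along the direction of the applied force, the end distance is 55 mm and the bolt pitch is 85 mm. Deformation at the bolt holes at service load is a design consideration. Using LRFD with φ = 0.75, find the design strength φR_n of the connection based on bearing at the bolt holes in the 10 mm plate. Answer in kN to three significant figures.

673 kN

Per bolt r_n = 1.2 l_c t F_u ≤ 2.4 d t F_u; upper limit = 2.4 × 22 × 10 × 430 / 1000 = 227 kN.
Edge bolt: l_c = 55 − 24/2 = 43 mm → 1.2 × 43 × 10 × 430 / 1000 = 221.9 → r_n = 221.9 kN.
Interior bolts: l_c = 85 − 24 = 61 mm → 1.2 × 61 × 10 × 430 / 1000 = 314.8 → r_n = 227 kN.
R_n = 2 × 221.9 + 2 × 227 = 897.8 kN.
Design strength φR_n = 0.75 × 897.8 = 673 kN.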